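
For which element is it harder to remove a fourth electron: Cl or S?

Cl

IE_4 is the cost of taking one more electron from the +3 cation: Cl³⁺ still has 4 valence electrons; S³⁺ still has 3 valence electrons.
All are still removing valence electrons, so compare the +3 ions as you would atoms: IE_4 generally rises across a period (higher Z_eff) and falls down a group (larger shell), subject to the usual subshell exceptions.
Valence configurations: Cl³⁺ [Ne]3s²3p², S³⁺ [Ne]3s²3p¹.
Tabulated IE_4 (kJ/mol): Cl 5159, S 4556.
Overall IE_4 order: S < Cl.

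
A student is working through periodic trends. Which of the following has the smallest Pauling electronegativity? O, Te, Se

Te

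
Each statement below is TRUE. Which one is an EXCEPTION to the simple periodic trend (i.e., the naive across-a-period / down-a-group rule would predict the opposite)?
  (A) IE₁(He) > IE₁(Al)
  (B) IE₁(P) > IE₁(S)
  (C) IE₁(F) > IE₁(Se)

The general trend: first ionisation energy increases across a period and decreases down a group.
(A) He (period 1, group 18) vs Al (period 3, group 13): the stated order agrees with the simple trend.
(B) P (period 3, group 15) vs S (period 3, group 16): the stated order contradicts the simple trend.
(C) F (period 2, group 17) vs Se (period 4, group 16): the stated order agrees with the simple trend.
The exception is (B): S (3p⁴) ionizes more easily than half-filled P (3p³) because the paired 3p electron in S is pushed out by e⁻–e⁻ repulsion.

(B)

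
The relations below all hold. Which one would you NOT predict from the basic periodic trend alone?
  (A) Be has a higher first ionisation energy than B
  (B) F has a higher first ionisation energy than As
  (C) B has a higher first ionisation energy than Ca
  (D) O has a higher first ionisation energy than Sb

(A)

The general trend: first ionisation energy increases across a period and decreases down a group.
(A) Be (period 2, group 2) vs B (period 2, group 13): the stated order contradicts the simple trend.
(B) F (period 2, group 17) vs As (period 4, group 15): the stated order agrees with the simple trend.
(C) B (period 2, group 13) vs Ca (period 4, group 2): the stated order agrees with the simple trend.
(D) O (period 2, group 16) vs Sb (period 5, group 15): the stated order agrees with the simple trend.
The exception is (A): removing B's lone 2p electron is easier than breaking Be's filled 2s².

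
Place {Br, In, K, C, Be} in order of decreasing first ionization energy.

Be is in period 2, group 2; C is in period 2, group 14; K is in period 4, group 1; Br is in period 4, group 17; In is in period 5, group 13.
First ionization energy rises across a period (greater Z_eff holds electrons more tightly) and falls down a group (valence electrons are farther from the nucleus).
These span different periods and groups, so the two trends combine.
In > K: period and group pull opposite ways; the across-period shift dominates (558 vs 419 kJ/mol).
Be > In: period and group pull opposite ways; the down-group shift dominates (900 vs 558 kJ/mol).
C > Be: C lies to the right of Be in period 2, so the across-period effect alone puts C higher.
Br > C: the two effects oppose for this pair; the across-period effect wins (1140 vs 1086 kJ/mol).
Approximate values (kJ/mol): Be 900, C 1086, K 419, Br 1140, In 558.
So from highest to lowest: Br > C > Be > In > K.

Br, C, Be, In, K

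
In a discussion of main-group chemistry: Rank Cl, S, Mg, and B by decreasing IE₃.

Mg, Cl, B, S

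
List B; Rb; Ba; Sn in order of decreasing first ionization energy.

B is in period 2, group 13; Rb is in period 5, group 1; Sn is in period 5, group 14; Ba is in period 6, group 2.
First ionization energy rises across a period (greater Z_eff holds electrons more tightly) and falls down a group (valence electrons are farther from the nucleus).
These span different periods and groups, so the two trends combine.
Ba > Rb: period and group pull opposite ways; the across-period shift dominates (503 vs 403 kJ/mol).
Sn > Ba: both effects reinforce here, so Sn is clearly the higher of the two.
B > Sn: period and group pull opposite ways; the down-group shift dominates (801 vs 709 kJ/mol).
Approximate values (kJ/mol): B 801, Rb 403, Sn 709, Ba 503.
So from highest to lowest: B > Sn > Ba > Rb.

B > Sn > Ba > Rb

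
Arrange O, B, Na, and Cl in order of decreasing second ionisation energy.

After 1 electron has been removed, what remains? O⁺ still has 5 valence electrons; B⁺ still has 2 valence electrons; Na⁺ is the bare [Ne] core; Cl⁺ still has 6 valence electrons.
Core electrons are held far more tightly than valence electrons, so Na tops the IE_2 order.
Valence configurations: O⁺ [He]2s²2p³, B⁺ [He]2s², Cl⁺ [Ne]3s²3p⁴.
Tabulated IE_2 (kJ/mol): O 3388, B 2427, Na 4562, Cl 2298.
Hence IE_2: Cl < B < O < Na.

Na > O > B > Cl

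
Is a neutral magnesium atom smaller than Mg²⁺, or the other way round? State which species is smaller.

Mg²⁺

Forming Mg²⁺ removes 2 electrons from Mg. Fewer electrons for the same nuclear charge means less shielding and a higher Z_eff on the remaining electrons, and for main-group metals the entire outer shell is lost.
A cation is smaller than its parent atom: Mg²⁺ < Mg.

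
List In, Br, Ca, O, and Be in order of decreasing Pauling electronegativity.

Be is in period 2, group 2; O is in period 2, group 16; Ca is in period 4, group 2; Br is in period 4, group 17; In is in period 5, group 13.
Atoms toward the upper right of the periodic table pull bonding electrons most strongly.
Here both period and group differ, so the two effects have to be weighed against each other.
Be > Ca: they share group 2; the group trend gives Be the larger value.
In > Be: period and group pull opposite ways; the across-period shift dominates (1.78 vs 1.57).
Br > In: both effects reinforce here, so Br is clearly the higher of the two.
O > Br: period and group pull opposite ways; the down-group shift dominates (3.44 vs 2.96).
Tabulated electronegativity (Pauling): Be 1.57, O 3.44, Ca 1.00, Br 2.96, In 1.78.
So from highest to lowest: O > Br > In > Be > Ca.

O > Br > In > Be > Ca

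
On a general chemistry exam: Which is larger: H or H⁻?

Forming H⁻ adds 1 electron to H. More electron–electron repulsion in the same shell, with unchanged nuclear charge, lets the cloud expand.
An anion is larger than its parent atom: H⁻ > H.

H⁻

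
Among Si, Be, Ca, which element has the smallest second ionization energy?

Consider each +1 ion: Si⁺ still has 3 valence electrons; Be⁺ still has 1 valence electron; Ca⁺ still has 1 valence electron.
All are still removing valence electrons, so compare the +1 ions as you would atoms: IE_2 generally rises across a period (higher Z_eff) and falls down a group (larger shell), subject to the usual subshell exceptions.
Valence configurations: Si⁺ [Ne]3s²3p¹, Be⁺ [He]2s¹, Ca⁺ [Ar]4s¹.
Approximate IE_2 values (kJ/mol): Si 1577, Be 1757, Ca 1145.
So the second ionization energies run Ca < Si < Be.

Ca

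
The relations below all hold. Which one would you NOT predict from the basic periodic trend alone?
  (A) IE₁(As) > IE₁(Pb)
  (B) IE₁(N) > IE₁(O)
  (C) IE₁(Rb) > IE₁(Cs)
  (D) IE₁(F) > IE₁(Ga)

(B)

The general trend: first ionisation energy increases across a period and decreases down a group.
(A) As (period 4, group 15) vs Pb (period 6, group 14): the stated order agrees with the simple trend.
(B) N (period 2, group 15) vs O (period 2, group 16): the stated order contradicts the simple trend.
(C) Rb (period 5, group 1) vs Cs (period 6, group 1): the stated order agrees with the simple trend.
(D) F (period 2, group 17) vs Ga (period 4, group 13): the stated order agrees with the simple trend.
The exception is (B): pairing an electron in O's 2p⁴ costs repulsion energy, so O ionizes more easily than half-filled N (2p³).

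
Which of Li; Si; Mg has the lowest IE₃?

Consider each +2 ion: Li²⁺ is already 1 electron into the core; Si²⁺ still has 2 valence electrons; Mg²⁺ is the bare [Ne] core.
Core electrons are held far more tightly than valence electrons, so Mg and Li top the IE_3 order.
The numbers (kJ/mol): Li 11815, Si 3232, Mg 7733.
Putting it together, IE_3: Si < Mg < Li.

Si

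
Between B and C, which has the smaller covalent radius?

C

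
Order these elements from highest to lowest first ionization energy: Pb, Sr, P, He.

He, P, Pb, Sr

IE₁ increases left→right with effective nuclear charge and decreases top→bottom as the valence shell moves farther out.
Neither a single period nor a single group — weigh both effects.
Pb > Sr: the two effects oppose for this pair; the across-period effect wins (716 vs 550 kJ/mol).
P > Pb: relative to Pb, both the across-period and down-group shifts push P's first ionization energy up.
He > P: relative to P, both the across-period and down-group shifts push He's first ionization energy up.
Tabulated first ionization energy (kJ/mol): He 2372, P 1012, Sr 550, Pb 716.
So from highest to lowest: He > P > Pb > Sr.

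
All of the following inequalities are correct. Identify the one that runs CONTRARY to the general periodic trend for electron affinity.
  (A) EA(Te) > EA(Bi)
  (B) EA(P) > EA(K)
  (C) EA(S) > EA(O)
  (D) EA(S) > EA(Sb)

(C)

The general trend: electron affinity increases across a period and decreases down a group.
(A) Te (period 5, group 16) vs Bi (period 6, group 15): the stated order agrees with the simple trend.
(B) P (period 3, group 15) vs K (period 4, group 1): the stated order agrees with the simple trend.
(C) S (period 3, group 16) vs O (period 2, group 16): the stated order contradicts the simple trend.
(D) S (period 3, group 16) vs Sb (period 5, group 15): the stated order agrees with the simple trend.
The exception is (C): the compact 2p subshell of O repels the added electron more than S's larger 3p does.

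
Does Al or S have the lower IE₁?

Al

Across a period the outer electron is held more tightly (higher IE₁); down a group it sits in a higher shell, more shielded, and comes off more easily.
All lie in period 3, so first ionization energy increases left to right.
So Al has the lower IE₁ (Al < S).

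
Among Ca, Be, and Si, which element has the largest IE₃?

Be

Consider each +2 ion: Ca²⁺ is the bare [Ar] core; Be²⁺ is the bare [He] core; Si²⁺ still has 2 valence electrons.
Core electrons are held far more tightly than valence electrons, so Ca and Be top the IE_3 order.
Tabulated IE_3 (kJ/mol): Ca 4912, Be 14849, Si 3232.
So the third ionization energies run Si < Ca < Be.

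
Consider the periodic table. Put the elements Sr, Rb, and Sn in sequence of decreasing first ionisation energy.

Sn > Sr > Rb

Rb is in period 5, group 1; Sr is in period 5, group 2; Sn is in period 5, group 14.
Across a period the outer electron is held more tightly (higher IE₁); down a group it sits in a higher shell, more shielded, and comes off more easily.
All lie in period 5, so first ionization energy increases left to right.
So from highest to lowest: Sn > Sr > Rb.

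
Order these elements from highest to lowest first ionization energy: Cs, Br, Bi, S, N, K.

N is in period 2, group 15; S is in period 3, group 16; K is in period 4, group 1; Br is in period 4, group 17; Cs is in period 6, group 1; Bi is in period 6, group 15.
Across a period the outer electron is held more tightly (higher IE₁); down a group it sits in a higher shell, more shielded, and comes off more easily.
Here both period and group differ, so the two effects have to be weighed against each other.
K > Cs: they share group 1; the group trend gives K the larger value.
Bi > K: the two effects oppose for this pair; the across-period effect wins (703 vs 419 kJ/mol).
S > Bi: relative to Bi, both the across-period and down-group shifts push S's first ionization energy up.
Br > S: period and group pull opposite ways; the across-period shift dominates (1140 vs 1000 kJ/mol).
N > Br: the two effects oppose for this pair; the down-group effect wins (1402 vs 1140 kJ/mol).
Tabulated first ionization energy (kJ/mol): N 1402, S 1000, K 419, Br 1140, Cs 376, Bi 703.
So from highest to lowest: N > Br > S > Bi > K > Cs.

N > Br > S > Bi > K > Cs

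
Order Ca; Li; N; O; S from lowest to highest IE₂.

Ca < S < N < O < Li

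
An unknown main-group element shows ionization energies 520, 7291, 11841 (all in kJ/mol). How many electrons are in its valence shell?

1

Look for the largest jump between consecutive ionization energies: IE2/IE1 ≈ 14.0, far larger than any earlier ratio.
That jump marks the point where a core electron is being removed. So the atom has 1 valence electron.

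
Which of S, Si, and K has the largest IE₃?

K

Consider each +2 ion: S²⁺ still has 4 valence electrons; Si²⁺ still has 2 valence electrons; K²⁺ is already 1 electron into the core.
Core electrons are held far more tightly than valence electrons, so K tops the IE_3 order.
Valence configurations: S²⁺ [Ne]3s²3p², Si²⁺ [Ne]3s².
The numbers (kJ/mol): S 3357, Si 3232, K 4420.
Hence IE_3: Si < S < K.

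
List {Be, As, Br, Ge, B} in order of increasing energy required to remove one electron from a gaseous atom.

Removing the outermost electron gets harder across a period and easier down a group.
Neither a single period nor a single group — weigh both effects.
B > Ge: the two effects oppose for this pair; the down-group effect wins (801 vs 762 kJ/mol).
Be > B: this pair runs against the simple trend — see the exception note.
As > Be: period and group pull opposite ways; the across-period shift dominates (947 vs 900 kJ/mol).
Br > As: Br lies to the right of As in period 4, so the across-period effect alone puts Br higher.
Note the exception: Be has a higher first ionization energy than B, contrary to the simple trend — removing B's lone 2p electron is easier than breaking Be's filled 2s².
Approximate values (kJ/mol): Be 900, B 801, Ge 762, As 947, Br 1140.
So from lowest to highest: Ge < B < Be < As < Br.

Ge, B, Be, As, Br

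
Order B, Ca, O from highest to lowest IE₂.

The second ionization energy removes an electron from the +1 ion. For each element: B⁺ still has 2 valence electrons; Ca⁺ still has 1 valence electron; O⁺ still has 5 valence electrons.
All are still removing valence electrons, so compare the +1 ions as you would atoms: IE_2 generally rises across a period (higher Z_eff) and falls down a group (larger shell), subject to the usual subshell exceptions.
Valence configurations: B⁺ [He]2s², Ca⁺ [Ar]4s¹, O⁺ [He]2s²2p³.
Tabulated IE_2 (kJ/mol): B 2427, Ca 1145, O 3388.
Putting it together, IE_2: Ca < B < O.

O > B > Ca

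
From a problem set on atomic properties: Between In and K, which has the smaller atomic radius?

In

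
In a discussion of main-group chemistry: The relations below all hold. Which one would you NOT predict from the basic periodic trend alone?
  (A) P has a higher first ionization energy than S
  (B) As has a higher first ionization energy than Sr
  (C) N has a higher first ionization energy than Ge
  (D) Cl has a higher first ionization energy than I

(A)

The general trend: first ionization energy increases across a period and decreases down a group.
(A) P (period 3, group 15) vs S (period 3, group 16): the stated order contradicts the simple trend.
(B) As (period 4, group 15) vs Sr (period 5, group 2): the stated order agrees with the simple trend.
(C) N (period 2, group 15) vs Ge (period 4, group 14): the stated order agrees with the simple trend.
(D) Cl (period 3, group 17) vs I (period 5, group 17): the stated order agrees with the simple trend.
The exception is (A): S (3p⁴) ionizes more easily than half-filled P (3p³) because the paired 3p electron in S is pushed out by e⁻–e⁻ repulsion.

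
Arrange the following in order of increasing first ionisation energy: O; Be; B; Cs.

Be is in period 2, group 2; B is in period 2, group 13; O is in period 2, group 16; Cs is in period 6, group 1.
Removing the outermost electron gets harder across a period and easier down a group.
Neither a single period nor a single group — weigh both effects.
B > Cs: relative to Cs, both the across-period and down-group shifts push B's first ionization energy up.
Be > B: this pair runs against the simple trend — see the exception note.
O > Be: O lies to the right of Be in period 2, so the across-period effect alone puts O higher.
Note the exception: Be has a higher first ionization energy than B, contrary to the simple trend — removing B's lone 2p electron is easier than breaking Be's filled 2s².
Tabulated first ionization energy (kJ/mol): Be 900, B 801, O 1314, Cs 376.
So from lowest to highest: Cs < B < Be < O.

Cs < B < Be < O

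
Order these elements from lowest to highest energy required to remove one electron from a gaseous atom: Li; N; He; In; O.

He is in period 1, group 18; Li is in period 2, group 1; N is in period 2, group 15; O is in period 2, group 16; In is in period 5, group 13.
Across a period the outer electron is held more tightly (higher IE₁); down a group it sits in a higher shell, more shielded, and comes off more easily.
These span different periods and groups, so the two trends combine.
In > Li: the two effects oppose for this pair; the across-period effect wins (558 vs 520 kJ/mol).
O > In: both effects reinforce here, so O is clearly the higher of the two.
N > O: this pair runs against the simple trend — see the exception note.
He > N: relative to N, both the across-period and down-group shifts push He's first ionization energy up.
Note the exception: N has a higher first ionization energy than O, contrary to the simple trend — pairing an electron in O's 2p⁴ costs repulsion energy, so O ionizes more easily than half-filled N (2p³).
Tabulated first ionization energy (kJ/mol): He 2372, Li 520, N 1402, O 1314, In 558.
So from lowest to highest: Li < In < O < N < He.

Li, In, O, N, He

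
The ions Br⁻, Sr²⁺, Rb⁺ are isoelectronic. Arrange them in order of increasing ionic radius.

Sr²⁺ < Rb⁺ < Br⁻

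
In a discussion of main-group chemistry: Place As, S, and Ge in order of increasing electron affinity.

As, Ge, S

S is in period 3, group 16; Ge is in period 4, group 14; As is in period 4, group 15.
EA tends to increase across a period and decrease down a group, though the pattern is less regular than for IE or radius.
These span different periods and groups, so the two trends combine.
Ge > As: this pair runs against the simple trend — see the exception note.
S > Ge: relative to Ge, both the across-period and down-group shifts push S's electron affinity up.
Note the exception: Ge has a higher electron affinity than As, contrary to the simple trend — adding an electron to As's half-filled 4p³ is unfavourable, so Ge (4p²) has the more exothermic EA.
For reference (kJ/mol): S 200, Ge 119, As 78.
So from lowest to highest: As < Ge < S.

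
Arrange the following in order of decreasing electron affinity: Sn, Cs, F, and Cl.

F is in period 2, group 17; Cl is in period 3, group 17; Sn is in period 5, group 14; Cs is in period 6, group 1.
Adding an electron releases more energy for atoms nearer the top right (short of the noble gases).
These span different periods and groups, so the two trends combine.
Sn > Cs: both effects reinforce here, so Sn is clearly the higher of the two.
F > Sn: both effects reinforce here, so F is clearly the higher of the two.
Cl > F: this pair runs against the simple trend — see the exception note.
Note the exception: Cl has a higher electron affinity than F, contrary to the simple trend — F's small 2p subshell makes the incoming electron feel strong e⁻–e⁻ repulsion, so Cl actually releases more energy on gaining an electron.
Approximate values (kJ/mol): F 328, Cl 349, Sn 107, Cs 46.
So from highest to lowest: Cl > F > Sn > Cs.

Cl > F > Sn > Cs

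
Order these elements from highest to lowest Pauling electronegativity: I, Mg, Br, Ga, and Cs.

Mg is in period 3, group 2; Ga is in period 4, group 13; Br is in period 4, group 17; I is in period 5, group 17; Cs is in period 6, group 1.
Electronegativity increases across a period and decreases down a group, tracking effective nuclear charge and atomic size.
Neither a single period nor a single group — weigh both effects.
Mg > Cs: relative to Cs, both the across-period and down-group shifts push Mg's electronegativity up.
Ga > Mg: period and group pull opposite ways; the across-period shift dominates (1.81 vs 1.31).
I > Ga: period and group pull opposite ways; the across-period shift dominates (2.66 vs 1.81).
Br > I: they share group 17; the group trend gives Br the larger value.
Approximate values (Pauling): Mg 1.31, Ga 1.81, Br 2.96, I 2.66, Cs 0.79.
So from highest to lowest: Br > I > Ga > Mg > Cs.

Br > I > Ga > Mg > Cs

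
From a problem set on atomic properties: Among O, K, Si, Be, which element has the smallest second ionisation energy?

Si

IE_2 is the cost of taking one more electron from the +1 cation: O⁺ still has 5 valence electrons; K⁺ is the bare [Ar] core; Si⁺ still has 3 valence electrons; Be⁺ still has 1 valence electron.
Usually core removal costs more than valence removal, but here the competition is close: a tightly held n=2 valence electron can cost more to remove than an n=3 core electron, so the actual values have to decide it.
Valence configurations: O⁺ [He]2s²2p³, Si⁺ [Ne]3s²3p¹, Be⁺ [He]2s¹.
The numbers (kJ/mol): O 3388, K 3052, Si 1577, Be 1757.
Putting it together, IE_2: Si < Be < K < O.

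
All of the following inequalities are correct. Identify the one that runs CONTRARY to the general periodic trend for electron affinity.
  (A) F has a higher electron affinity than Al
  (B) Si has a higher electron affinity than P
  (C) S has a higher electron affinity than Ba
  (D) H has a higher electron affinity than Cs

The general trend: electron affinity increases across a period and decreases down a group.
(A) F (period 2, group 17) vs Al (period 3, group 13): the stated order agrees with the simple trend.
(B) Si (period 3, group 14) vs P (period 3, group 15): the stated order contradicts the simple trend.
(C) S (period 3, group 16) vs Ba (period 6, group 2): the stated order agrees with the simple trend.
(D) H (period 1, group 1) vs Cs (period 6, group 1): the stated order agrees with the simple trend.
The exception is (B): adding an electron to P's half-filled 3p³ is unfavourable, so Si (3p²) has the more exothermic EA.

(B)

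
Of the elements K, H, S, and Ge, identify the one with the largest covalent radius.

K

Moving right in a period, electrons are added to the same shell under a stronger nuclear pull, so atoms get smaller; moving down, a new shell is opened and atoms get larger.
These span different periods and groups, so the two trends combine.
S > H: the two effects oppose for this pair; the down-group effect wins (103 vs 32 pm).
Ge > S: both effects reinforce here, so Ge is clearly the larger of the two.
K > Ge: K lies to the left of Ge in period 4, so the across-period effect alone puts K larger.
Tabulated atomic radius (pm): H 32, S 103, K 196, Ge 121.
The largest covalent radius among these belongs to K.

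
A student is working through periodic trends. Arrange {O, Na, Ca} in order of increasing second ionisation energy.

Consider each +1 ion: O⁺ still has 5 valence electrons; Na⁺ is the bare [Ne] core; Ca⁺ still has 1 valence electron.
Pulling an electron out of a noble-gas core costs far more than removing a remaining valence electron, so Na sits at the high end of IE_2.
Valence configurations: O⁺ [He]2s²2p³, Ca⁺ [Ar]4s¹.
Tabulated IE_2 (kJ/mol): O 3388, Na 4562, Ca 1145.
Overall IE_2 order: Ca < O < Na.

Ca, O, Na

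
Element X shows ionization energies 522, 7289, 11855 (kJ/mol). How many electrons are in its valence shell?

1

Look for the largest jump between consecutive ionization energies: IE2/IE1 ≈ 14.0, far larger than any earlier ratio.
That jump marks the point where a core electron is being removed. So the atom has 1 valence electron.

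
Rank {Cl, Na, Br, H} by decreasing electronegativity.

Cl > Br > H > Na

H is in period 1, group 1; Na is in period 3, group 1; Cl is in period 3, group 17; Br is in period 4, group 17.
Electronegativity increases across a period and decreases down a group, tracking effective nuclear charge and atomic size.
Neither a single period nor a single group — weigh both effects.
H > Na: H sits above Na in group 1, so the down-group effect alone puts H higher.
Br > H: the two effects oppose for this pair; the across-period effect wins (2.96 vs 2.20).
Cl > Br: Cl sits above Br in group 17, so the down-group effect alone puts Cl higher.
Approximate values (Pauling): H 2.20, Na 0.93, Cl 3.16, Br 2.96.
So from highest to lowest: Cl > Br > H > Na.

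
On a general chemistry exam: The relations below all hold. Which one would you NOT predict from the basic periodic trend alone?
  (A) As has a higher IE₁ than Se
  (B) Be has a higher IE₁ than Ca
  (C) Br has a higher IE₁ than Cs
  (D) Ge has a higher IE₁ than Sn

(A)

The general trend: IE₁ increases across a period and decreases down a group.
(A) As (period 4, group 15) vs Se (period 4, group 16): the stated order contradicts the simple trend.
(B) Be (period 2, group 2) vs Ca (period 4, group 2): the stated order agrees with the simple trend.
(C) Br (period 4, group 17) vs Cs (period 6, group 1): the stated order agrees with the simple trend.
(D) Ge (period 4, group 14) vs Sn (period 5, group 14): the stated order agrees with the simple trend.
The exception is (A): Se (4p⁴) ionizes more easily than half-filled As (4p³).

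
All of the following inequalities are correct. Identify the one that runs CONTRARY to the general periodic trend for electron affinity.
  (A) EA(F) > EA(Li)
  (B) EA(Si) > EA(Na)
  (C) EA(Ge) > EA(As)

(C)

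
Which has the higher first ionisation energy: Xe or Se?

Se is in period 4, group 16; Xe is in period 5, group 18.
IE₁ increases left→right with effective nuclear charge and decreases top→bottom as the valence shell moves farther out.
These span different periods and groups, so the two trends combine.
Xe > Se: period and group pull opposite ways; the across-period shift dominates (1170 vs 941 kJ/mol).
For reference (kJ/mol): Se 941, Xe 1170.
So Xe has the higher first ionisation energy (Xe > Se).

Xe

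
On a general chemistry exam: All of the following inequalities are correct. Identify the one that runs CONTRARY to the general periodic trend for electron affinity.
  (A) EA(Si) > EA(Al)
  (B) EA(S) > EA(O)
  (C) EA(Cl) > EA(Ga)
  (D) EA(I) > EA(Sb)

(B)

The general trend: electron affinity increases across a period and decreases down a group.
(A) Si (period 3, group 14) vs Al (period 3, group 13): the stated order agrees with the simple trend.
(B) S (period 3, group 16) vs O (period 2, group 16): the stated order contradicts the simple trend.
(C) Cl (period 3, group 17) vs Ga (period 4, group 13): the stated order agrees with the simple trend.
(D) I (period 5, group 17) vs Sb (period 5, group 15): the stated order agrees with the simple trend.
The exception is (B): the compact 2p subshell of O repels the added electron more than S's larger 3p does.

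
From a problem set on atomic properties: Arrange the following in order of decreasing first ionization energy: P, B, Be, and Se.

P, Se, Be, B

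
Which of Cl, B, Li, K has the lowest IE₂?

Cl

Consider each +1 ion: Cl⁺ still has 6 valence electrons; B⁺ still has 2 valence electrons; Li⁺ is the bare [He] core; K⁺ is the bare [Ar] core.
Pulling an electron out of a noble-gas core costs far more than removing a remaining valence electron, so K and Li sit at the high end of IE_2.
Valence configurations: Cl⁺ [Ne]3s²3p⁴, B⁺ [He]2s².
The numbers (kJ/mol): Cl 2298, B 2427, Li 7298, K 3052.
Putting it together, IE_2: Cl < B < K < Li.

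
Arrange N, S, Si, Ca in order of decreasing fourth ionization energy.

The fourth ionization energy removes an electron from the +3 ion. For each element: N³⁺ still has 2 valence electrons; S³⁺ still has 3 valence electrons; Si³⁺ still has 1 valence electron; Ca³⁺ is already 1 electron into the core.
Usually core removal costs more than valence removal, but here the competition is close: a tightly held n=2 valence electron can cost more to remove than an n=3 core electron, so the actual values have to decide it.
Valence configurations: N³⁺ [He]2s², S³⁺ [Ne]3s²3p¹, Si³⁺ [Ne]3s¹.
Approximate IE_4 values (kJ/mol): N 7475, S 4556, Si 4356, Ca 6491.
So the fourth ionization energies run Si < S < Ca < N.

N > Ca > S > Si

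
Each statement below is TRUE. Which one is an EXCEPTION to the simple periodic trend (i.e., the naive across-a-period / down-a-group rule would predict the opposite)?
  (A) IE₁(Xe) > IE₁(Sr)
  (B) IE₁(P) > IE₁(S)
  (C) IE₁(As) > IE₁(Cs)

The general trend: first ionization energy increases across a period and decreases down a group.
(A) Xe (period 5, group 18) vs Sr (period 5, group 2): the stated order agrees with the simple trend.
(B) P (period 3, group 15) vs S (period 3, group 16): the stated order contradicts the simple trend.
(C) As (period 4, group 15) vs Cs (period 6, group 1): the stated order agrees with the simple trend.
The exception is (B): S (3p⁴) ionizes more easily than half-filled P (3p³) because the paired 3p electron in S is pushed out by e⁻–e⁻ repulsion.

(B)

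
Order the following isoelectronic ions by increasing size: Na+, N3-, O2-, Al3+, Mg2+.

All of these have 10 electrons, so size is governed by nuclear charge alone: the more protons, the stronger the pull on the same electron cloud, and the smaller the ion.
Nuclear charges: Al3+ (Z=13), Mg2+ (Z=12), Na+ (Z=11), O2- (Z=8), N3- (Z=7).
Smallest to largest: Al3+ < Mg2+ < Na+ < O2- < N3-.

Al3+ < Mg2+ < Na+ < O2- < N3-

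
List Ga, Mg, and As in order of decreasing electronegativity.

Mg is in period 3, group 2; Ga is in period 4, group 13; As is in period 4, group 15.
Electronegativity increases across a period and decreases down a group, tracking effective nuclear charge and atomic size.
Neither a single period nor a single group — weigh both effects.
Ga > Mg: the two effects oppose for this pair; the across-period effect wins (1.81 vs 1.31).
As > Ga: both are in period 4; the period trend gives As the larger value.
Approximate values (Pauling): Mg 1.31, Ga 1.81, As 2.18.
So from highest to lowest: As > Ga > Mg.

As, Ga, Mg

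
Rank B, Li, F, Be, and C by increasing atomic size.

Li is in period 2, group 1; Be is in period 2, group 2; B is in period 2, group 13; C is in period 2, group 14; F is in period 2, group 17.
Moving right in a period, electrons are added to the same shell under a stronger nuclear pull, so atoms get smaller; moving down, a new shell is opened and atoms get larger.
All lie in period 2, so atomic radius increases right to left.
So from smallest to largest: F < C < B < Be < Li.

F < C < B < Be < Li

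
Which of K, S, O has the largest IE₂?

The second ionization energy removes an electron from the +1 ion. For each element: K⁺ is the bare [Ar] core; S⁺ still has 5 valence electrons; O⁺ still has 5 valence electrons.
Usually core removal costs more than valence removal, but here the competition is close: a tightly held n=2 valence electron can cost more to remove than an n=3 core electron, so the actual values have to decide it.
Valence configurations: S⁺ [Ne]3s²3p³, O⁺ [He]2s²2p³.
The numbers (kJ/mol): K 3052, S 2252, O 3388.
Hence IE_2: S < K < O.

O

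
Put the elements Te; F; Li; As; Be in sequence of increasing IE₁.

Li is in period 2, group 1; Be is in period 2, group 2; F is in period 2, group 17; As is in period 4, group 15; Te is in period 5, group 16.
IE₁ increases left→right with effective nuclear charge and decreases top→bottom as the valence shell moves farther out.
These span different periods and groups, so the two trends combine.
Te > Li: period and group pull opposite ways; the across-period shift dominates (869 vs 520 kJ/mol).
Be > Te: period and group pull opposite ways; the down-group shift dominates (900 vs 869 kJ/mol).
As > Be: the two effects oppose for this pair; the across-period effect wins (947 vs 900 kJ/mol).
F > As: both effects reinforce here, so F is clearly the higher of the two.
Tabulated first ionization energy (kJ/mol): Li 520, Be 900, F 1681, As 947, Te 869.
So from lowest to highest: Li < Te < Be < As < F.

Li < Te < Be < As < F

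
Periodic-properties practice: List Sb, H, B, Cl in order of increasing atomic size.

H, B, Cl, Sb

Radius decreases left→right (rising Z_eff, same n) and increases top→bottom (higher n).
Neither a single period nor a single group — weigh both effects.
B > H: period and group pull opposite ways; the down-group shift dominates (85 vs 32 pm).
Cl > B: the two effects oppose for this pair; the down-group effect wins (99 vs 85 pm).
Sb > Cl: relative to Cl, both the across-period and down-group shifts push Sb's atomic radius up.
For reference (pm): H 32, B 85, Cl 99, Sb 140.
So from smallest to largest: H < B < Cl < Sb.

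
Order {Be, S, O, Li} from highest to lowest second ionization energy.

After 1 electron has been removed, what remains? Be⁺ still has 1 valence electron; S⁺ still has 5 valence electrons; O⁺ still has 5 valence electrons; Li⁺ is the bare [He] core.
Breaking into a closed-shell core is much more expensive than removing a leftover valence electron — Li has the largest IE_2 here.
Valence configurations: Be⁺ [He]2s¹, S⁺ [Ne]3s²3p³, O⁺ [He]2s²2p³.
Tabulated IE_2 (kJ/mol): Be 1757, S 2252, O 3388, Li 7298.
Overall IE_2 order: Be < S < O < Li.

Li, O, S, Be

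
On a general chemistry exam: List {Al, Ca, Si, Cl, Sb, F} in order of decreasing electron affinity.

F is in period 2, group 17; Al is in period 3, group 13; Si is in period 3, group 14; Cl is in period 3, group 17; Ca is in period 4, group 2; Sb is in period 5, group 15.
Electron affinity generally becomes more exothermic across a period toward the halogens and less exothermic down a group.
Here both period and group differ, so the two effects have to be weighed against each other.
Al > Ca: both effects reinforce here, so Al is clearly the higher of the two.
Sb > Al: the two effects oppose for this pair; the across-period effect wins (103 vs 42 kJ/mol).
Si > Sb: period and group pull opposite ways; the down-group shift dominates (134 vs 103 kJ/mol).
F > Si: both effects reinforce here, so F is clearly the higher of the two.
Cl > F: this pair runs against the simple trend — see the exception note.
Note the exception: Cl has a higher electron affinity than F, contrary to the simple trend — F's small 2p subshell makes the incoming electron feel strong e⁻–e⁻ repulsion, so Cl actually releases more energy on gaining an electron.
For reference (kJ/mol): F 328, Al 42, Si 134, Cl 349, Ca 2, Sb 103.
So from highest to lowest: Cl > F > Si > Sb > Al > Ca.

Cl > F > Si > Sb > Al > Ca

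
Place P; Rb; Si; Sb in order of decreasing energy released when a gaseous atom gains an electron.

Si > Sb > P > Rb

Si is in period 3, group 14; P is in period 3, group 15; Rb is in period 5, group 1; Sb is in period 5, group 15.
Electron affinity generally becomes more exothermic across a period toward the halogens and less exothermic down a group.
Neither a single period nor a single group — weigh both effects.
P > Rb: relative to Rb, both the across-period and down-group shifts push P's electron affinity up.
Sb > P: this pair runs against the simple trend — see the exception note.
Si > Sb: period and group pull opposite ways; the down-group shift dominates (134 vs 103 kJ/mol).
Note the exception: Sb has a higher electron affinity than P, contrary to the simple trend — both are half-filled np³, but the pairing/repulsion penalty for the added electron shrinks as the p orbitals become larger and more diffuse down the group, and for Sb that outweighs the weaker nuclear attraction.
Note the exception: Si has a higher electron affinity than P, contrary to the simple trend — adding an electron to P's half-filled 3p³ is unfavourable, so Si (3p²) has the more exothermic EA.
Approximate values (kJ/mol): Si 134, P 72, Rb 47, Sb 103.
So from highest to lowest: Si > Sb > P > Rb.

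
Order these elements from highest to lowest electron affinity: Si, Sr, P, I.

I, Si, P, Sr

EA tends to increase across a period and decrease down a group, though the pattern is less regular than for IE or radius.
Here both period and group differ, so the two effects have to be weighed against each other.
P > Sr: both effects reinforce here, so P is clearly the higher of the two.
Si > P: this pair runs against the simple trend — see the exception note.
I > Si: period and group pull opposite ways; the across-period shift dominates (295 vs 134 kJ/mol).
Note the exception: Si has a higher electron affinity than P, contrary to the simple trend — adding an electron to P's half-filled 3p³ is unfavourable, so Si (3p²) has the more exothermic EA.
For reference (kJ/mol): Si 134, P 72, Sr 5, I 295.
So from highest to lowest: I > Si > P > Sr.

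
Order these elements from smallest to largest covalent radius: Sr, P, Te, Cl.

Cl < P < Te < Sr

P is in period 3, group 15; Cl is in period 3, group 17; Sr is in period 5, group 2; Te is in period 5, group 16.
Atomic radius shrinks across a period as nuclear charge pulls the same shell inward, and grows down a group as new shells are added.
Neither a single period nor a single group — weigh both effects.
P > Cl: both are in period 3; the period trend gives P the larger value.
Te > P: period and group pull opposite ways; the down-group shift dominates (136 vs 111 pm).
Sr > Te: both are in period 5; the period trend gives Sr the larger value.
For reference (pm): P 111, Cl 99, Sr 185, Te 136.
So from smallest to largest: Cl < P < Te < Sr.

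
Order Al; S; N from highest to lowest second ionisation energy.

N, S, Al

Consider each +1 ion: Al⁺ still has 2 valence electrons; S⁺ still has 5 valence electrons; N⁺ still has 4 valence electrons.
All are still removing valence electrons, so compare the +1 ions as you would atoms: IE_2 generally rises across a period (higher Z_eff) and falls down a group (larger shell), subject to the usual subshell exceptions.
Valence configurations: Al⁺ [Ne]3s², S⁺ [Ne]3s²3p³, N⁺ [He]2s²2p².
The numbers (kJ/mol): Al 1817, S 2252, N 2856.
So the second ionization energies run Al < S < N.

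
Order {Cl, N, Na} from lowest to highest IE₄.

Cl, N, Na

IE_4 is the cost of taking one more electron from the +3 cation: Cl³⁺ still has 4 valence electrons; N³⁺ still has 2 valence electrons; Na³⁺ is already 2 electrons into the core.
Breaking into a closed-shell core is much more expensive than removing a leftover valence electron — Na has the largest IE_4 here.
Valence configurations: Cl³⁺ [Ne]3s²3p², N³⁺ [He]2s².
The numbers (kJ/mol): Cl 5159, N 7475, Na 9543.
So the fourth ionization energies run Cl < N < Na.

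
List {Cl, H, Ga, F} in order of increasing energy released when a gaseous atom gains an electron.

Adding an electron releases more energy for atoms nearer the top right (short of the noble gases).
Neither a single period nor a single group — weigh both effects.
H > Ga: the two effects oppose for this pair; the down-group effect wins (73 vs 29 kJ/mol).
F > H: the two effects oppose for this pair; the across-period effect wins (328 vs 73 kJ/mol).
Cl > F: this pair runs against the simple trend — see the exception note.
Note the exception: Cl has a higher electron affinity than F, contrary to the simple trend — F's small 2p subshell makes the incoming electron feel strong e⁻–e⁻ repulsion, so Cl actually releases more energy on gaining an electron.
For reference (kJ/mol): H 73, F 328, Cl 349, Ga 29.
So from lowest to highest: Ga < H < F < Cl.

Ga < H < F < Cl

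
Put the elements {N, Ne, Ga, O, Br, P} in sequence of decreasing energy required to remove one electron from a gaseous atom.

Removing the outermost electron gets harder across a period and easier down a group.
Neither a single period nor a single group — weigh both effects.
P > Ga: both effects reinforce here, so P is clearly the higher of the two.
Br > P: period and group pull opposite ways; the across-period shift dominates (1140 vs 1012 kJ/mol).
O > Br: the two effects oppose for this pair; the down-group effect wins (1314 vs 1140 kJ/mol).
N > O: this pair runs against the simple trend — see the exception note.
Ne > N: Ne lies to the right of N in period 2, so the across-period effect alone puts Ne higher.
Note the exception: N has a higher first ionization energy than O, contrary to the simple trend — pairing an electron in O's 2p⁴ costs repulsion energy, so O ionizes more easily than half-filled N (2p³).
Approximate values (kJ/mol): N 1402, O 1314, Ne 2081, P 1012, Ga 579, Br 1140.
So from highest to lowest: Ne > N > O > Br > P > Ga.

Ne, N, O, Br, P, Ga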